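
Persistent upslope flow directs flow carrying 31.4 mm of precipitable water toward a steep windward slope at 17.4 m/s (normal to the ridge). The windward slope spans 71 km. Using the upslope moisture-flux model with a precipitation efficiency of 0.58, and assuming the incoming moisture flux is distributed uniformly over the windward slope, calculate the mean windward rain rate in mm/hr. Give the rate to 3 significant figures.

Incoming column moisture flux per unit ridge length: F = V × PW = 17.4 × 31.4 = 546.36 mm·m/s.
Spread over the 71 km slope with efficiency ε = 0.58: R = ε·F/W = 0.58 × 546.36 / 71000 m = 4.463e-03 mm/s.
R = 4.463e-03 × 3600 = 16.1 mm/hr.

R ≈ 16.1 mm/hr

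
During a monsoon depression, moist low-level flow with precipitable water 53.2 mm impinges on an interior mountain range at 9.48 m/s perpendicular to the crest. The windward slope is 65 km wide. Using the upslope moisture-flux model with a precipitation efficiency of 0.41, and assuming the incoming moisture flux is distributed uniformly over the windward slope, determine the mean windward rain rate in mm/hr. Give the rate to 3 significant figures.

Incoming column moisture flux per unit ridge length: F = V × PW = 9.48 × 53.2 = 504.336 mm·m/s.
Spread over the 65 km slope with efficiency ε = 0.41: R = ε·F/W = 0.41 × 504.336 / 65000 m = 3.181e-03 mm/s.
R = 3.181e-03 × 3600 = 11.5 mm/hr.

R ≈ 11.5 mm/hr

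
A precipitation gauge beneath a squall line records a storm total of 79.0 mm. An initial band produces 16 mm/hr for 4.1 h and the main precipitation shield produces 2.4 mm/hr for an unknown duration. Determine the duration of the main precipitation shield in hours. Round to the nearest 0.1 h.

duration ≈ 5.6 h

Known phases: 16 × 4.1 = 65.6 mm.
Remaining depth = 79.0 − 65.6 = 13.4 mm.
Duration = 13.4 / 2.4 = 5.6 h.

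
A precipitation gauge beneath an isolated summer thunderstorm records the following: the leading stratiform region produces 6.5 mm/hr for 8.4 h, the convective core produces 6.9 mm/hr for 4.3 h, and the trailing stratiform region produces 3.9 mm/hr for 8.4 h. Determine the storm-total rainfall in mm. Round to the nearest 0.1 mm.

total ≈ 117.0 mm

Total = Σ Rᵢ Δtᵢ = 6.5 × 8.4 + 6.9 × 4.3 + 3.9 × 8.4
      = 54.6 + 29.67 + 32.76 = 117.0 mm.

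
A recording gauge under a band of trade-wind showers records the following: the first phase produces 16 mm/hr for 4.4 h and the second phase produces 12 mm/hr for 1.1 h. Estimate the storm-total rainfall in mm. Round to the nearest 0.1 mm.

Total = Σ Rᵢ Δtᵢ = 16 × 4.4 + 12 × 1.1
      = 70.4 + 13.2 = 83.6 mm.

total ≈ 83.6 mm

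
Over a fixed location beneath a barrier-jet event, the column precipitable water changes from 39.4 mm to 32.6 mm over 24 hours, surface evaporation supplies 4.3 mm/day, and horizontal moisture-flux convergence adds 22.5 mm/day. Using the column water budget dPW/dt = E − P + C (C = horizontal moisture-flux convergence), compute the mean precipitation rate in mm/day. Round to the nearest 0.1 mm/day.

dPW/dt = (32.6 − 39.4) mm / (24/24 day) = -6.800 mm/day.
P = E + C − dPW/dt = 4.3 + (22.5) − (-6.800) = 33.6 mm/day.

P ≈ 33.6 mm/day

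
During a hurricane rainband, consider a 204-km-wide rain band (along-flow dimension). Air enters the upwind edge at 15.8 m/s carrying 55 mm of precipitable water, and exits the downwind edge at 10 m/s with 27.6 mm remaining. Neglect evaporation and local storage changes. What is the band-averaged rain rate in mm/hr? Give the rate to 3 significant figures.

R ≈ 10.5 mm/hr

Column moisture flux per unit crosswind length is F = V × PW.
Inflow: F_in = 15.8 × 55 = 869 mm·m/s
Outflow: F_out = 10 × 27.6 = 276 mm·m/s
Steady-state rate R = (F_in − F_out)/L = (869 − 276) / 204000 m = 2.907e-03 mm/s.
R = 2.907e-03 × 3600 = 10.5 mm/hr.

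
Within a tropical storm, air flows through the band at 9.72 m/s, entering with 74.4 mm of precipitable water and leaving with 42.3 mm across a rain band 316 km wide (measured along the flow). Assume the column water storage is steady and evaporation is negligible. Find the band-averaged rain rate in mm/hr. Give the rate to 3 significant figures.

Column moisture flux per unit crosswind length is F = V × PW.
Inflow: F_in = 9.72 × 74.4 = 723.168 mm·m/s
Outflow: F_out = 9.72 × 42.3 = 411.156 mm·m/s
Steady-state rate R = (F_in − F_out)/L = (723.168 − 411.156) / 316000 m = 9.874e-04 mm/s.
R = 9.874e-04 × 3600 = 3.55 mm/hr.

R ≈ 3.55 mm/hr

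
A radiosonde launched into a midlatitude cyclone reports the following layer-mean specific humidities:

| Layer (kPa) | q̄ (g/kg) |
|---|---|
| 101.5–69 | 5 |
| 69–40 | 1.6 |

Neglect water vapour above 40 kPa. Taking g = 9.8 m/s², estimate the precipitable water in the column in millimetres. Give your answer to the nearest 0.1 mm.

PW ≈ 21.3 mm

Precipitable water is the column-integrated vapour mass per unit area: PW = (1/g) Σ q̄ Δp, with q in kg/kg and Δp in Pa (1 kg/m² of water = 1 mm).
Layer 101.5–69 kPa: Δp = 325 hPa = 32500 Pa, q̄ = 0.005 kg/kg → 0.005 × 32500 / 9.8 = 16.58 mm
Layer 69–40 kPa: Δp = 290 hPa = 29000 Pa, q̄ = 0.0016 kg/kg → 0.0016 × 29000 / 9.8 = 4.73 mm
PW = 16.58 + 4.73 = 21.31 ≈ 21.3 mm.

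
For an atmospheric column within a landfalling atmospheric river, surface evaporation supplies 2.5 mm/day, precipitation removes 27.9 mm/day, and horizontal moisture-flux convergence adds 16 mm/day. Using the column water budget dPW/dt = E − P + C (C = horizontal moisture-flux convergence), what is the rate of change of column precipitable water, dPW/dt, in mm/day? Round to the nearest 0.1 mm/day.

dPW/dt = E − P + C = 2.5 − 27.9 + (16) = -9.4 mm/day.

dPW/dt ≈ -9.4 mm/day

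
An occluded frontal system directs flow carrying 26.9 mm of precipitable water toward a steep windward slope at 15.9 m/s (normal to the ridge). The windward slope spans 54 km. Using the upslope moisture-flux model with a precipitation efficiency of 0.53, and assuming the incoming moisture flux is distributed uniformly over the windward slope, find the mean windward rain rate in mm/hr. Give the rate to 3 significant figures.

Incoming column moisture flux per unit ridge length: F = V × PW = 15.9 × 26.9 = 427.71 mm·m/s.
Spread over the 54 km slope with efficiency ε = 0.53: R = ε·F/W = 0.53 × 427.71 / 54000 m = 4.198e-03 mm/s.
R = 4.198e-03 × 3600 = 15.1 mm/hr.

R ≈ 15.1 mm/hr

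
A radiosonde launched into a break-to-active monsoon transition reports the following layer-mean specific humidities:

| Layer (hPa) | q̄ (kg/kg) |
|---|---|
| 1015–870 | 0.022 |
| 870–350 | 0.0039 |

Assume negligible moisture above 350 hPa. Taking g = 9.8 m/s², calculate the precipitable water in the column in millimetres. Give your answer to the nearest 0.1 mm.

PW ≈ 53.2 mm

Precipitable water is the column-integrated vapour mass per unit area: PW = (1/g) Σ q̄ Δp, with q in kg/kg and Δp in Pa (1 kg/m² of water = 1 mm).
Layer 1015–870 hPa: Δp = 145 hPa = 14500 Pa, q̄ = 0.022 kg/kg → 0.022 × 14500 / 9.8 = 32.55 mm
Layer 870–350 hPa: Δp = 520 hPa = 52000 Pa, q̄ = 0.0039 kg/kg → 0.0039 × 52000 / 9.8 = 20.69 mm
PW = 32.55 + 20.69 = 53.24 ≈ 53.2 mm.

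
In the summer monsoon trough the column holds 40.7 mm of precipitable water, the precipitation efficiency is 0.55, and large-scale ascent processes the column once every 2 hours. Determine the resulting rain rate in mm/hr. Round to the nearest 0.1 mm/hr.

Each overturning extracts ε × PW = 0.55 × 40.7 = 22.385 mm.
Rate = ε·PW / τ = 22.385 / 2 h = 11.2 mm/hr.

R ≈ 11.2 mm/hr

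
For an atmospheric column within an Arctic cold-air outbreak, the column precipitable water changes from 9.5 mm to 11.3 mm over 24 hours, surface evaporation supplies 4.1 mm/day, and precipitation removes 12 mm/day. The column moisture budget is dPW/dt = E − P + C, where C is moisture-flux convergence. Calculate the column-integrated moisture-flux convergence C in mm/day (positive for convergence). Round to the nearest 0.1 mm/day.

C ≈ 9.7 mm/day

dPW/dt = (11.3 − 9.5) mm / (24/24 day) = +1.800 mm/day.
C = dPW/dt − E + P = (+1.800) − 4.1 + 12 = 9.7 mm/day.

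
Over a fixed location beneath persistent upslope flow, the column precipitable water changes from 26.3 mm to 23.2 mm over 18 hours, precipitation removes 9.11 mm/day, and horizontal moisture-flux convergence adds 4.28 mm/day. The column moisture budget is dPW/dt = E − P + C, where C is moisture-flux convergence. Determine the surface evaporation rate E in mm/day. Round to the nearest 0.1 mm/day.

dPW/dt = (23.2 − 26.3) mm / (18/24 day) = -4.133 mm/day.
E = dPW/dt + P − C = (-4.133) + 9.11 − (4.28) = 0.7 mm/day.

E ≈ 0.7 mm/day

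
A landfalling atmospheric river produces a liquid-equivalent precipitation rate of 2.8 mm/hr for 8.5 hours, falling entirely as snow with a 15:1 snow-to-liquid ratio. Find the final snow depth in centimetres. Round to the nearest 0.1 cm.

snow depth ≈ 35.7 cm

Liquid-equivalent depth = 2.8 × 8.5 = 23.8 mm.
Snow depth = 23.8 mm × 15 = 357 mm = 35.7 cm.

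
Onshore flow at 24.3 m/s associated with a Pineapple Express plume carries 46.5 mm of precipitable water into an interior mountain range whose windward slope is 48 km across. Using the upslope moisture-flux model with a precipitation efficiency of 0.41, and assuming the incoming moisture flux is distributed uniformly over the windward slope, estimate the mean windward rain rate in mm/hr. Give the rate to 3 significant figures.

R ≈ 34.7 mm/hr

Incoming column moisture flux per unit ridge length: F = V × PW = 24.3 × 46.5 = 1129.95 mm·m/s.
Spread over the 48 km slope with efficiency ε = 0.41: R = ε·F/W = 0.41 × 1129.95 / 48000 m = 9.652e-03 mm/s.
R = 9.652e-03 × 3600 = 34.7 mm/hr.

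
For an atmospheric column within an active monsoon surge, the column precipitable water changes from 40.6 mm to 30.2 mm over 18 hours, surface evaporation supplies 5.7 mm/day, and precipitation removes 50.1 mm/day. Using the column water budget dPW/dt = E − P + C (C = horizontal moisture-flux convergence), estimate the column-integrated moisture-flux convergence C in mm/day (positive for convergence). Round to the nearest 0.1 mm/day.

dPW/dt = (30.2 − 40.6) mm / (18/24 day) = -13.867 mm/day.
C = dPW/dt − E + P = (-13.867) − 5.7 + 50.1 = 30.5 mm/day.

C ≈ 30.5 mm/day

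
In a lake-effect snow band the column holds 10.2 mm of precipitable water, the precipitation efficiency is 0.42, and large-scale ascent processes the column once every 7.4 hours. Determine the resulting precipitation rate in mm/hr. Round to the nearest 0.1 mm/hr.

R ≈ 0.6 mm/hr

Each overturning extracts ε × PW = 0.42 × 10.2 = 4.284 mm.
Rate = ε·PW / τ = 4.284 / 7.4 h = 0.6 mm/hr.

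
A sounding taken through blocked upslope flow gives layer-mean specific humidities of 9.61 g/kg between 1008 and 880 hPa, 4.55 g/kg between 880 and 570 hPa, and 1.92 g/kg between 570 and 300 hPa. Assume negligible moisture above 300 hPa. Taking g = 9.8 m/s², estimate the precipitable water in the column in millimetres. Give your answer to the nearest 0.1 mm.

Precipitable water is the column-integrated vapour mass per unit area: PW = (1/g) Σ q̄ Δp, with q in kg/kg and Δp in Pa (1 kg/m² of water = 1 mm).
Layer 1008–880 hPa: Δp = 128 hPa = 12800 Pa, q̄ = 0.00961 kg/kg → 0.00961 × 12800 / 9.8 = 12.55 mm
Layer 880–570 hPa: Δp = 310 hPa = 31000 Pa, q̄ = 0.00455 kg/kg → 0.00455 × 31000 / 9.8 = 14.39 mm
Layer 570–300 hPa: Δp = 270 hPa = 27000 Pa, q̄ = 0.00192 kg/kg → 0.00192 × 27000 / 9.8 = 5.29 mm
PW = 12.55 + 14.39 + 5.29 = 32.23 ≈ 32.2 mm.

PW ≈ 32.2 mm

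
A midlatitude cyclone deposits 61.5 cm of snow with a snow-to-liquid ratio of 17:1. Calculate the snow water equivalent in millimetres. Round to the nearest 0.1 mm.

SWE = snow depth / ratio = 61.5 cm / 17 = 3.618 cm = 36.2 mm.

SWE ≈ 36.2 mm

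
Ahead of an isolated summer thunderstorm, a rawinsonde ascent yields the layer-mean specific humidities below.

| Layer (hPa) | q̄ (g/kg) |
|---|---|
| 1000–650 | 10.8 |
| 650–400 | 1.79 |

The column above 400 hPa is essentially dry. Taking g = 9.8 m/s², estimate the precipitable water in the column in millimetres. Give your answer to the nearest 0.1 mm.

Precipitable water is the column-integrated vapour mass per unit area: PW = (1/g) Σ q̄ Δp, with q in kg/kg and Δp in Pa (1 kg/m² of water = 1 mm).
Layer 1000–650 hPa: Δp = 350 hPa = 35000 Pa, q̄ = 0.0108 kg/kg → 0.0108 × 35000 / 9.8 = 38.57 mm
Layer 650–400 hPa: Δp = 250 hPa = 25000 Pa, q̄ = 0.00179 kg/kg → 0.00179 × 25000 / 9.8 = 4.57 mm
PW = 38.57 + 4.57 = 43.14 ≈ 43.1 mm.

PW ≈ 43.1 mm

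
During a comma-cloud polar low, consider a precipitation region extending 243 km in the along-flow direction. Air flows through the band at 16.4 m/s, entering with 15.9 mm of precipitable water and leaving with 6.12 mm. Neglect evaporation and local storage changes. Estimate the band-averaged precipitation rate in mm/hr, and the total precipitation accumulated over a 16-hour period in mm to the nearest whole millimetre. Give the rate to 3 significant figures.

Column moisture flux per unit crosswind length is F = V × PW.
Inflow: F_in = 16.4 × 15.9 = 260.76 mm·m/s
Outflow: F_out = 16.4 × 6.12 = 100.368 mm·m/s
Steady-state rate R = (F_in − F_out)/L = (260.76 − 100.368) / 243000 m = 6.600e-04 mm/s.
R = 6.600e-04 × 3600 = 2.38 mm/hr.
Over 16 h: total = 2.38 × 16 = 38.08 ≈ 38 mm.

R ≈ 2.38 mm/hr; total ≈ 38 mm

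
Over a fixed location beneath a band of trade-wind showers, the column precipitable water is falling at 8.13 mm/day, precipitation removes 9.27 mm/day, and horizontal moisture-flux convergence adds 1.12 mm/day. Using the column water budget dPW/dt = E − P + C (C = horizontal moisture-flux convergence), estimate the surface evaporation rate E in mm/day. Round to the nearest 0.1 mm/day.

dPW/dt = -8.13 mm/day.
E = dPW/dt + P − C = (-8.13) + 9.27 − (1.12) = 0.0 mm/day.

E ≈ 0.0 mm/day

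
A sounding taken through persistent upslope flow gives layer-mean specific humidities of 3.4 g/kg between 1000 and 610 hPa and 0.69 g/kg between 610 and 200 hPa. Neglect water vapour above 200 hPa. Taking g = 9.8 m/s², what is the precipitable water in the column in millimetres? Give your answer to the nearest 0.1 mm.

PW ≈ 16.4 mm

Precipitable water is the column-integrated vapour mass per unit area: PW = (1/g) Σ q̄ Δp, with q in kg/kg and Δp in Pa (1 kg/m² of water = 1 mm).
Layer 1000–610 hPa: Δp = 390 hPa = 39000 Pa, q̄ = 0.0034 kg/kg → 0.0034 × 39000 / 9.8 = 13.53 mm
Layer 610–200 hPa: Δp = 410 hPa = 41000 Pa, q̄ = 0.00069 kg/kg → 0.00069 × 41000 / 9.8 = 2.89 mm
PW = 13.53 + 2.89 = 16.42 ≈ 16.4 mm.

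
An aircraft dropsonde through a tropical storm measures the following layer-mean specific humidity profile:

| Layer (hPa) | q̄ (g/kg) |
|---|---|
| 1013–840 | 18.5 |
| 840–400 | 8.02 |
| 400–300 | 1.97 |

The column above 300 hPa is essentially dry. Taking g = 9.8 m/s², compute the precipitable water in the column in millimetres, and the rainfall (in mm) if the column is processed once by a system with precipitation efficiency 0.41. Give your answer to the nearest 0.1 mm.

PW ≈ 70.7 mm; rainfall ≈ 29.0 mm

Precipitable water is the column-integrated vapour mass per unit area: PW = (1/g) Σ q̄ Δp, with q in kg/kg and Δp in Pa (1 kg/m² of water = 1 mm).
Layer 1013–840 hPa: Δp = 173 hPa = 17300 Pa, q̄ = 0.0185 kg/kg → 0.0185 × 17300 / 9.8 = 32.66 mm
Layer 840–400 hPa: Δp = 440 hPa = 44000 Pa, q̄ = 0.00802 kg/kg → 0.00802 × 44000 / 9.8 = 36.01 mm
Layer 400–300 hPa: Δp = 100 hPa = 10000 Pa, q̄ = 0.00197 kg/kg → 0.00197 × 10000 / 9.8 = 2.01 mm
PW = 32.66 + 36.01 + 2.01 = 70.68 ≈ 70.7 mm.
Rainfall = ε × PW = 0.41 × 70.7 = 29.0 mm.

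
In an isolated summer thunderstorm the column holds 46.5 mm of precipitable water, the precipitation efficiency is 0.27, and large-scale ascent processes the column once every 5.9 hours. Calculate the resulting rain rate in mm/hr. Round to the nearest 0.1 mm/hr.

Each overturning extracts ε × PW = 0.27 × 46.5 = 12.555 mm.
Rate = ε·PW / τ = 12.555 / 5.9 h = 2.1 mm/hr.

R ≈ 2.1 mm/hr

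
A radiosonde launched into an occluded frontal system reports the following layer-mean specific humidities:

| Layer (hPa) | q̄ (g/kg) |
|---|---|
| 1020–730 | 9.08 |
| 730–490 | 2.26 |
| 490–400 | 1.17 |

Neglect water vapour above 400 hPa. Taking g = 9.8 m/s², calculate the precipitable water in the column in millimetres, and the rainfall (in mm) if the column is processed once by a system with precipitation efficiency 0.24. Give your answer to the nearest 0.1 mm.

Precipitable water is the column-integrated vapour mass per unit area: PW = (1/g) Σ q̄ Δp, with q in kg/kg and Δp in Pa (1 kg/m² of water = 1 mm).
Layer 1020–730 hPa: Δp = 290 hPa = 29000 Pa, q̄ = 0.00908 kg/kg → 0.00908 × 29000 / 9.8 = 26.87 mm
Layer 730–490 hPa: Δp = 240 hPa = 24000 Pa, q̄ = 0.00226 kg/kg → 0.00226 × 24000 / 9.8 = 5.53 mm
Layer 490–400 hPa: Δp = 90 hPa = 9000 Pa, q̄ = 0.00117 kg/kg → 0.00117 × 9000 / 9.8 = 1.07 mm
PW = 26.87 + 5.53 + 1.07 = 33.47 ≈ 33.5 mm.
Rainfall = ε × PW = 0.24 × 33.5 = 8.0 mm.

PW ≈ 33.5 mm; rainfall ≈ 8.0 mm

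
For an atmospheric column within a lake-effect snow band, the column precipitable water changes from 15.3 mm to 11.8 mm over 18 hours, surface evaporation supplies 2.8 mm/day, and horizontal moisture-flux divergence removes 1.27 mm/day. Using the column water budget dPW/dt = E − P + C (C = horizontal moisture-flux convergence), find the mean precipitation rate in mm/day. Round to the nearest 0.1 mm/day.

P ≈ 6.2 mm/day

dPW/dt = (11.8 − 15.3) mm / (18/24 day) = -4.667 mm/day.
P = E + C − dPW/dt = 2.8 + (-1.27) − (-4.667) = 6.2 mm/day.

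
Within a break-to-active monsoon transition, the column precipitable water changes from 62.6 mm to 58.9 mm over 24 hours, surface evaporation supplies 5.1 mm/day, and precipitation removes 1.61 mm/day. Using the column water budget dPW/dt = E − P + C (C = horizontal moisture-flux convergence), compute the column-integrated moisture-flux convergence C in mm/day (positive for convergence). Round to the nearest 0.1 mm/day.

C ≈ -7.2 mm/day

dPW/dt = (58.9 − 62.6) mm / (24/24 day) = -3.700 mm/day.
C = dPW/dt − E + P = (-3.700) − 5.1 + 1.61 = -7.2 mm/day.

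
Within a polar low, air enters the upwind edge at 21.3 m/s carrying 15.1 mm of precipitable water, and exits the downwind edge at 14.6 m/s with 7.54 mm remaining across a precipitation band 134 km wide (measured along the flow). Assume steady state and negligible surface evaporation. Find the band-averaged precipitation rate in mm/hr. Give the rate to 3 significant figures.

Column moisture flux per unit crosswind length is F = V × PW.
Inflow: F_in = 21.3 × 15.1 = 321.63 mm·m/s
Outflow: F_out = 14.6 × 7.54 = 110.084 mm·m/s
Steady-state rate R = (F_in − F_out)/L = (321.63 − 110.084) / 134000 m = 1.579e-03 mm/s.
R = 1.579e-03 × 3600 = 5.68 mm/hr.

R ≈ 5.68 mm/hr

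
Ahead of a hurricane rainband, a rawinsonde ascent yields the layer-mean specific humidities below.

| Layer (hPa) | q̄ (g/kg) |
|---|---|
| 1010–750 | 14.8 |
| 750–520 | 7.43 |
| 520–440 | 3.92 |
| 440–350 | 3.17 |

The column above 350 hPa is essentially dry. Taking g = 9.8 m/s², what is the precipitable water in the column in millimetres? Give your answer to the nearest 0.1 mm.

Precipitable water is the column-integrated vapour mass per unit area: PW = (1/g) Σ q̄ Δp, with q in kg/kg and Δp in Pa (1 kg/m² of water = 1 mm).
Layer 1010–750 hPa: Δp = 260 hPa = 26000 Pa, q̄ = 0.0148 kg/kg → 0.0148 × 26000 / 9.8 = 39.27 mm
Layer 750–520 hPa: Δp = 230 hPa = 23000 Pa, q̄ = 0.00743 kg/kg → 0.00743 × 23000 / 9.8 = 17.44 mm
Layer 520–440 hPa: Δp = 80 hPa = 8000 Pa, q̄ = 0.00392 kg/kg → 0.00392 × 8000 / 9.8 = 3.20 mm
Layer 440–350 hPa: Δp = 90 hPa = 9000 Pa, q̄ = 0.00317 kg/kg → 0.00317 × 9000 / 9.8 = 2.91 mm
PW = 39.27 + 17.44 + 3.20 + 2.91 = 62.82 ≈ 62.8 mm.

PW ≈ 62.8 mm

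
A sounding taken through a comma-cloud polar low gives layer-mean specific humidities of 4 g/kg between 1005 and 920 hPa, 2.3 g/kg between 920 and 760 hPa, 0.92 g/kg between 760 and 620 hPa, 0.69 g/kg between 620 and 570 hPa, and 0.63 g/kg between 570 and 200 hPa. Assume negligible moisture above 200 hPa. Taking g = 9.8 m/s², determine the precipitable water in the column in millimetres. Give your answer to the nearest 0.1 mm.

PW ≈ 11.3 mm

Precipitable water is the column-integrated vapour mass per unit area: PW = (1/g) Σ q̄ Δp, with q in kg/kg and Δp in Pa (1 kg/m² of water = 1 mm).
Layer 1005–920 hPa: Δp = 85 hPa = 8500 Pa, q̄ = 0.004 kg/kg → 0.004 × 8500 / 9.8 = 3.47 mm
Layer 920–760 hPa: Δp = 160 hPa = 16000 Pa, q̄ = 0.0023 kg/kg → 0.0023 × 16000 / 9.8 = 3.76 mm
Layer 760–620 hPa: Δp = 140 hPa = 14000 Pa, q̄ = 0.00092 kg/kg → 0.00092 × 14000 / 9.8 = 1.31 mm
Layer 620–570 hPa: Δp = 50 hPa = 5000 Pa, q̄ = 0.00069 kg/kg → 0.00069 × 5000 / 9.8 = 0.35 mm
Layer 570–200 hPa: Δp = 370 hPa = 37000 Pa, q̄ = 0.00063 kg/kg → 0.00063 × 37000 / 9.8 = 2.38 mm
PW = 3.47 + 3.76 + 1.31 + 0.35 + 2.38 = 11.27 ≈ 11.3 mm.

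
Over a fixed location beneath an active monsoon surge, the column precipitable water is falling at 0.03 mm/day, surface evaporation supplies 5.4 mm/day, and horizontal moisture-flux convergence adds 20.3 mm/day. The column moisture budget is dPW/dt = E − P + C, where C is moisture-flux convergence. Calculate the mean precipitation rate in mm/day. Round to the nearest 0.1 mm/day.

P ≈ 25.7 mm/day

dPW/dt = -0.03 mm/day.
P = E + C − dPW/dt = 5.4 + (20.3) − (-0.03) = 25.7 mm/day.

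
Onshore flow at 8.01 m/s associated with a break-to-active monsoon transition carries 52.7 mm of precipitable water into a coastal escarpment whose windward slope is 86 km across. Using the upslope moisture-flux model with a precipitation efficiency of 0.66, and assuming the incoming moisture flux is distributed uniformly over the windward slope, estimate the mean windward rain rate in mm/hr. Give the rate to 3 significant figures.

R ≈ 11.7 mm/hr

Incoming column moisture flux per unit ridge length: F = V × PW = 8.01 × 52.7 = 422.127 mm·m/s.
Spread over the 86 km slope with efficiency ε = 0.66: R = ε·F/W = 0.66 × 422.127 / 86000 m = 3.240e-03 mm/s.
R = 3.240e-03 × 3600 = 11.7 mm/hr.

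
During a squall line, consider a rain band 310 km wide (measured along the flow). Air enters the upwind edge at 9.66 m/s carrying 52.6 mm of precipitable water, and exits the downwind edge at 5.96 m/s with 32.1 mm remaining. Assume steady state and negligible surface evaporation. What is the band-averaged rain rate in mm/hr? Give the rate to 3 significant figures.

Column moisture flux per unit crosswind length is F = V × PW.
Inflow: F_in = 9.66 × 52.6 = 508.116 mm·m/s
Outflow: F_out = 5.96 × 32.1 = 191.316 mm·m/s
Steady-state rate R = (F_in − F_out)/L = (508.116 − 191.316) / 310000 m = 1.022e-03 mm/s.
R = 1.022e-03 × 3600 = 3.68 mm/hr.

R ≈ 3.68 mm/hr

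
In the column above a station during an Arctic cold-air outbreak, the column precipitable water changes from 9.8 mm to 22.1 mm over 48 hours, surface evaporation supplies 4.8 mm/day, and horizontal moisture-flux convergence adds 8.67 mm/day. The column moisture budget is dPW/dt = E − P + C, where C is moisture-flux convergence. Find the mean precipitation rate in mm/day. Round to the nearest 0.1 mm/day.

P ≈ 7.3 mm/day

dPW/dt = (22.1 − 9.8) mm / (48/24 day) = +6.150 mm/day.
P = E + C − dPW/dt = 4.8 + (8.67) − (+6.150) = 7.3 mm/day.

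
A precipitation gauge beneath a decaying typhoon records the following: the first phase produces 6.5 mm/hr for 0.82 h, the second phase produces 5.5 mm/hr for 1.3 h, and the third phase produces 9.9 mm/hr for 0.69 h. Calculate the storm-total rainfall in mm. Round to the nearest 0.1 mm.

Total = Σ Rᵢ Δtᵢ = 6.5 × 0.82 + 5.5 × 1.3 + 9.9 × 0.69
      = 5.33 + 7.15 + 6.831 = 19.3 mm.

total ≈ 19.3 mm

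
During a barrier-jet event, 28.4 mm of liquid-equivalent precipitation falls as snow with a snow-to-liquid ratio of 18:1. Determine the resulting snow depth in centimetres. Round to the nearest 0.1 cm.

Snow depth = liquid × ratio = 28.4 mm × 18 = 511.2 mm = 51.1 cm.

snow depth ≈ 51.1 cm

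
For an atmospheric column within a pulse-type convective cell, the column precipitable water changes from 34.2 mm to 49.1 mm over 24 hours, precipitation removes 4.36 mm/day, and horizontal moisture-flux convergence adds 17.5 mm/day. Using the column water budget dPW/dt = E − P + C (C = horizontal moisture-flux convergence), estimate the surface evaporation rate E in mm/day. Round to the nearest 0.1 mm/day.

E ≈ 1.8 mm/day

dPW/dt = (49.1 − 34.2) mm / (24/24 day) = +14.900 mm/day.
E = dPW/dt + P − C = (+14.900) + 4.36 − (17.5) = 1.8 mm/day.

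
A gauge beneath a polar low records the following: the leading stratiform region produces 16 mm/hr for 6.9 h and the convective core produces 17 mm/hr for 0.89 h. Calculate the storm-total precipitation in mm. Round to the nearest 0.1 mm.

Total = Σ Rᵢ Δtᵢ = 16 × 6.9 + 17 × 0.89
      = 110.4 + 15.13 = 125.5 mm.

total ≈ 125.5 mm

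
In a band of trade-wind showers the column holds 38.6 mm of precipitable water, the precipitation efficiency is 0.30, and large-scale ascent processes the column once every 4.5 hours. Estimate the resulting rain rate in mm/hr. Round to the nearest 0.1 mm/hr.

Each overturning extracts ε × PW = 0.30 × 38.6 = 11.58 mm.
Rate = ε·PW / τ = 11.58 / 4.5 h = 2.6 mm/hr.

R ≈ 2.6 mm/hr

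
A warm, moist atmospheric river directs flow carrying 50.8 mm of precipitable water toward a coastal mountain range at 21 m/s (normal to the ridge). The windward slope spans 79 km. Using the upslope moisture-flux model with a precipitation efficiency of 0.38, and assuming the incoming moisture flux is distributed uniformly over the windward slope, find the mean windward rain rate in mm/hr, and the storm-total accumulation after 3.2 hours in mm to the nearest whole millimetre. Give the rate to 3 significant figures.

R ≈ 18.5 mm/hr; total ≈ 59 mm

Incoming column moisture flux per unit ridge length: F = V × PW = 21 × 50.8 = 1066.8 mm·m/s.
Spread over the 79 km slope with efficiency ε = 0.38: R = ε·F/W = 0.38 × 1066.8 / 79000 m = 5.131e-03 mm/s.
R = 5.131e-03 × 3600 = 18.5 mm/hr.
Over 3.2 h: total = 18.5 × 3.2 = 59.2 ≈ 59 mm.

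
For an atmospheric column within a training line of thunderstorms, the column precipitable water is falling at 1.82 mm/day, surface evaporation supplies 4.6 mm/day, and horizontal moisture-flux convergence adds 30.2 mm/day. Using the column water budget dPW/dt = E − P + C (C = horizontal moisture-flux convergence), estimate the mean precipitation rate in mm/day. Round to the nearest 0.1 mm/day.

P ≈ 36.6 mm/day

dPW/dt = -1.82 mm/day.
P = E + C − dPW/dt = 4.6 + (30.2) − (-1.82) = 36.6 mm/day.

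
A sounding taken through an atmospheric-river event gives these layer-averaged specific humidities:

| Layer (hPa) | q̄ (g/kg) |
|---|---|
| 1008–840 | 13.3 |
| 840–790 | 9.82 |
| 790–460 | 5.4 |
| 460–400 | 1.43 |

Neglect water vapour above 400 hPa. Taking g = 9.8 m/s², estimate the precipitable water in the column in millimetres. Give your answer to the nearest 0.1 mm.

Precipitable water is the column-integrated vapour mass per unit area: PW = (1/g) Σ q̄ Δp, with q in kg/kg and Δp in Pa (1 kg/m² of water = 1 mm).
Layer 1008–840 hPa: Δp = 168 hPa = 16800 Pa, q̄ = 0.0133 kg/kg → 0.0133 × 16800 / 9.8 = 22.80 mm
Layer 840–790 hPa: Δp = 50 hPa = 5000 Pa, q̄ = 0.00982 kg/kg → 0.00982 × 5000 / 9.8 = 5.01 mm
Layer 790–460 hPa: Δp = 330 hPa = 33000 Pa, q̄ = 0.0054 kg/kg → 0.0054 × 33000 / 9.8 = 18.18 mm
Layer 460–400 hPa: Δp = 60 hPa = 6000 Pa, q̄ = 0.00143 kg/kg → 0.00143 × 6000 / 9.8 = 0.88 mm
PW = 22.80 + 5.01 + 18.18 + 0.88 = 46.87 ≈ 46.9 mm.

PW ≈ 46.9 mm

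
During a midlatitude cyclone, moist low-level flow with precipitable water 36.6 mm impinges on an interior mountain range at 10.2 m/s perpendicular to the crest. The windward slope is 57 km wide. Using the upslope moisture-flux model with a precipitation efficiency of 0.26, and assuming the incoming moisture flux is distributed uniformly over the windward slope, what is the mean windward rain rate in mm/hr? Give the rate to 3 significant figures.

R ≈ 6.13 mm/hr

Incoming column moisture flux per unit ridge length: F = V × PW = 10.2 × 36.6 = 373.32 mm·m/s.
Spread over the 57 km slope with efficiency ε = 0.26: R = ε·F/W = 0.26 × 373.32 / 57000 m = 1.703e-03 mm/s.
R = 1.703e-03 × 3600 = 6.13 mm/hr.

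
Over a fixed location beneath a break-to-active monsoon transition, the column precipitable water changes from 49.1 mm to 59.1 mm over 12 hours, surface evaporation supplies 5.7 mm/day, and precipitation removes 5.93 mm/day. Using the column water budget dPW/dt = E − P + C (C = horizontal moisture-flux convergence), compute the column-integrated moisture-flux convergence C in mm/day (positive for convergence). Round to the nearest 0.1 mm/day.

dPW/dt = (59.1 − 49.1) mm / (12/24 day) = +20.000 mm/day.
C = dPW/dt − E + P = (+20.000) − 5.7 + 5.93 = 20.2 mm/day.

C ≈ 20.2 mm/day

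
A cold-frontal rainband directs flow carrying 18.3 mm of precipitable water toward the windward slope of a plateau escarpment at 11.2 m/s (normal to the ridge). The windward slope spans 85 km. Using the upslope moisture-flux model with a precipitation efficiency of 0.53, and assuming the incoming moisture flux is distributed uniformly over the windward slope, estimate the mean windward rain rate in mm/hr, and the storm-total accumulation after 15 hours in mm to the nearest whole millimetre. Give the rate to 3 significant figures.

Incoming column moisture flux per unit ridge length: F = V × PW = 11.2 × 18.3 = 204.96 mm·m/s.
Spread over the 85 km slope with efficiency ε = 0.53: R = ε·F/W = 0.53 × 204.96 / 85000 m = 1.278e-03 mm/s.
R = 1.278e-03 × 3600 = 4.60 mm/hr.
Over 15 h: total = 4.60 × 15 = 69 mm.

R ≈ 4.60 mm/hr; total ≈ 69 mm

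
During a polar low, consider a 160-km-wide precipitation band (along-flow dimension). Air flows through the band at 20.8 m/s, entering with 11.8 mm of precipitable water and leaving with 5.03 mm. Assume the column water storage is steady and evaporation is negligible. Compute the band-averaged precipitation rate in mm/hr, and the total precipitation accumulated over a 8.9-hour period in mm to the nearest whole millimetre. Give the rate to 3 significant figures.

Column moisture flux per unit crosswind length is F = V × PW.
Inflow: F_in = 20.8 × 11.8 = 245.44 mm·m/s
Outflow: F_out = 20.8 × 5.03 = 104.624 mm·m/s
Steady-state rate R = (F_in − F_out)/L = (245.44 − 104.624) / 160000 m = 8.801e-04 mm/s.
R = 8.801e-04 × 3600 = 3.17 mm/hr.
Over 8.9 h: total = 3.17 × 8.9 = 28.213 ≈ 28 mm.

R ≈ 3.17 mm/hr; total ≈ 28 mm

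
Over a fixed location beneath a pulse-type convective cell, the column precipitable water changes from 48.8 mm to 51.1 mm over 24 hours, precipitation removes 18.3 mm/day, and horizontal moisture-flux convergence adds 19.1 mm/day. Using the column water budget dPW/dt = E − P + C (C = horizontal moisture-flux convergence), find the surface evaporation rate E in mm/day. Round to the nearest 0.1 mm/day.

dPW/dt = (51.1 − 48.8) mm / (24/24 day) = +2.300 mm/day.
E = dPW/dt + P − C = (+2.300) + 18.3 − (19.1) = 1.5 mm/day.

E ≈ 1.5 mm/day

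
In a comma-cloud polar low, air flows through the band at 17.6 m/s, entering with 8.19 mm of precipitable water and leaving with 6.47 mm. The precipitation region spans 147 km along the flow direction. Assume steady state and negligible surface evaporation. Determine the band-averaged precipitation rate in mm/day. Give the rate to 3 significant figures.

R ≈ 17.8 mm/day

Column moisture flux per unit crosswind length is F = V × PW.
Inflow: F_in = 17.6 × 8.19 = 144.144 mm·m/s
Outflow: F_out = 17.6 × 6.47 = 113.872 mm·m/s
Steady-state rate R = (F_in − F_out)/L = (144.144 − 113.872) / 147000 m = 2.059e-04 mm/s.
R = 2.059e-04 × 3600 × 24 = 17.8 mm/day.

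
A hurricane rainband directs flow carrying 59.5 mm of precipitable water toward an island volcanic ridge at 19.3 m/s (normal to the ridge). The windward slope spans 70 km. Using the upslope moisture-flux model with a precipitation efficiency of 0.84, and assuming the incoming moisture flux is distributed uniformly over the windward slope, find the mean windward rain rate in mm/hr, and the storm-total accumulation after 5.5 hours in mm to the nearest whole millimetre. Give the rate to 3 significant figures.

Incoming column moisture flux per unit ridge length: F = V × PW = 19.3 × 59.5 = 1148.35 mm·m/s.
Spread over the 70 km slope with efficiency ε = 0.84: R = ε·F/W = 0.84 × 1148.35 / 70000 m = 1.378e-02 mm/s.
R = 1.378e-02 × 3600 = 49.6 mm/hr.
Over 5.5 h: total = 49.6 × 5.5 = 272.8 ≈ 273 mm.

R ≈ 49.6 mm/hr; total ≈ 273 mm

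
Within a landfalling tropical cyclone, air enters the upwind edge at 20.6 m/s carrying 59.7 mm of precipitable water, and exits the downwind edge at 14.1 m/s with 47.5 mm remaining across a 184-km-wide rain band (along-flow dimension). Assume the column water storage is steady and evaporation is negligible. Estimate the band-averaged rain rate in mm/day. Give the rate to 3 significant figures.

Column moisture flux per unit crosswind length is F = V × PW.
Inflow: F_in = 20.6 × 59.7 = 1229.82 mm·m/s
Outflow: F_out = 14.1 × 47.5 = 669.75 mm·m/s
Steady-state rate R = (F_in − F_out)/L = (1229.82 − 669.75) / 184000 m = 3.044e-03 mm/s.
R = 3.044e-03 × 3600 × 24 = 263 mm/day.

R ≈ 263 mm/day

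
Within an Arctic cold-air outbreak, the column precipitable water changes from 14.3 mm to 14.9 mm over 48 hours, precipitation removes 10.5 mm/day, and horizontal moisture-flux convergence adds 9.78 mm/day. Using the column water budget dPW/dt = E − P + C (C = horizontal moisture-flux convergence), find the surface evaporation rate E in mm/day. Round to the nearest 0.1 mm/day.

E ≈ 1.0 mm/day

dPW/dt = (14.9 − 14.3) mm / (48/24 day) = +0.300 mm/day.
E = dPW/dt + P − C = (+0.300) + 10.5 − (9.78) = 1.0 mm/day.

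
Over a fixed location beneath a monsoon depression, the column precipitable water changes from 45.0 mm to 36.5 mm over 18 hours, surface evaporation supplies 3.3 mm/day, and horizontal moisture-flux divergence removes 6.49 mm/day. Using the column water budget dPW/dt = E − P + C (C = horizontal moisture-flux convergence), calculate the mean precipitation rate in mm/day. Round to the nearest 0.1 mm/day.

P ≈ 8.1 mm/day

dPW/dt = (36.5 − 45.0) mm / (18/24 day) = -11.333 mm/day.
P = E + C − dPW/dt = 3.3 + (-6.49) − (-11.333) = 8.1 mm/day.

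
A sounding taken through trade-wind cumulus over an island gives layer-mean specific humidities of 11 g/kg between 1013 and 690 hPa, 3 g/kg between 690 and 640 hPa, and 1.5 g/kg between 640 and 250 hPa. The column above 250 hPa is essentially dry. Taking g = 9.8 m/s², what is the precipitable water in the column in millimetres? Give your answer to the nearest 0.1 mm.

Precipitable water is the column-integrated vapour mass per unit area: PW = (1/g) Σ q̄ Δp, with q in kg/kg and Δp in Pa (1 kg/m² of water = 1 mm).
Layer 1013–690 hPa: Δp = 323 hPa = 32300 Pa, q̄ = 0.011 kg/kg → 0.011 × 32300 / 9.8 = 36.26 mm
Layer 690–640 hPa: Δp = 50 hPa = 5000 Pa, q̄ = 0.003 kg/kg → 0.003 × 5000 / 9.8 = 1.53 mm
Layer 640–250 hPa: Δp = 390 hPa = 39000 Pa, q̄ = 0.0015 kg/kg → 0.0015 × 39000 / 9.8 = 5.97 mm
PW = 36.26 + 1.53 + 5.97 = 43.76 ≈ 43.8 mm.

PW ≈ 43.8 mm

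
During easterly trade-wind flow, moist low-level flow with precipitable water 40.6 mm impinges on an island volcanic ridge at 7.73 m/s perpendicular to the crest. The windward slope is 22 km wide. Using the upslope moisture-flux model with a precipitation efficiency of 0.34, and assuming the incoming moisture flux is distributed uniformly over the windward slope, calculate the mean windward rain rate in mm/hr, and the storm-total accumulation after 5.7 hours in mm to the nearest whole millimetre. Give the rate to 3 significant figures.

R ≈ 17.5 mm/hr; total ≈ 100 mm

Incoming column moisture flux per unit ridge length: F = V × PW = 7.73 × 40.6 = 313.838 mm·m/s.
Spread over the 22 km slope with efficiency ε = 0.34: R = ε·F/W = 0.34 × 313.838 / 22000 m = 4.850e-03 mm/s.
R = 4.850e-03 × 3600 = 17.5 mm/hr.
Over 5.7 h: total = 17.5 × 5.7 = 99.75 ≈ 100 mm.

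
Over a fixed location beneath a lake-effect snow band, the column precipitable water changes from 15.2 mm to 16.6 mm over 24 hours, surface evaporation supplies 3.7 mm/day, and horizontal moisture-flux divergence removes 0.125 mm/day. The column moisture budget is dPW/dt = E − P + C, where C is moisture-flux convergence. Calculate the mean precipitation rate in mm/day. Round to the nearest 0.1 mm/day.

dPW/dt = (16.6 − 15.2) mm / (24/24 day) = +1.400 mm/day.
P = E + C − dPW/dt = 3.7 + (-0.125) − (+1.400) = 2.2 mm/day.

P ≈ 2.2 mm/day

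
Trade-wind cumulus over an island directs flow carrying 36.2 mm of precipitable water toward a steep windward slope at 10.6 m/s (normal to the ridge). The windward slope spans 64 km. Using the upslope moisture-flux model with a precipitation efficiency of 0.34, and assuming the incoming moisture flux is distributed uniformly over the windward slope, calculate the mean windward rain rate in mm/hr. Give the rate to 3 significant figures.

Incoming column moisture flux per unit ridge length: F = V × PW = 10.6 × 36.2 = 383.72 mm·m/s.
Spread over the 64 km slope with efficiency ε = 0.34: R = ε·F/W = 0.34 × 383.72 / 64000 m = 2.039e-03 mm/s.
R = 2.039e-03 × 3600 = 7.34 mm/hr.

R ≈ 7.34 mm/hr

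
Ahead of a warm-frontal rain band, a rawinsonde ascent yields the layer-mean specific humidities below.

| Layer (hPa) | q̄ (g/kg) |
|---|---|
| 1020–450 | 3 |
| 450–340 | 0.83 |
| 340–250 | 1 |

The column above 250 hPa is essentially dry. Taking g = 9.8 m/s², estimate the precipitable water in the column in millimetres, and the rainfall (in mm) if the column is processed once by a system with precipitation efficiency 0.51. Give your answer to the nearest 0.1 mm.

Precipitable water is the column-integrated vapour mass per unit area: PW = (1/g) Σ q̄ Δp, with q in kg/kg and Δp in Pa (1 kg/m² of water = 1 mm).
Layer 1020–450 hPa: Δp = 570 hPa = 57000 Pa, q̄ = 0.003 kg/kg → 0.003 × 57000 / 9.8 = 17.45 mm
Layer 450–340 hPa: Δp = 110 hPa = 11000 Pa, q̄ = 0.00083 kg/kg → 0.00083 × 11000 / 9.8 = 0.93 mm
Layer 340–250 hPa: Δp = 90 hPa = 9000 Pa, q̄ = 0.001 kg/kg → 0.001 × 9000 / 9.8 = 0.92 mm
PW = 17.45 + 0.93 + 0.92 = 19.30 ≈ 19.3 mm.
Rainfall = ε × PW = 0.51 × 19.3 = 9.8 mm.

PW ≈ 19.3 mm; rainfall ≈ 9.8 mm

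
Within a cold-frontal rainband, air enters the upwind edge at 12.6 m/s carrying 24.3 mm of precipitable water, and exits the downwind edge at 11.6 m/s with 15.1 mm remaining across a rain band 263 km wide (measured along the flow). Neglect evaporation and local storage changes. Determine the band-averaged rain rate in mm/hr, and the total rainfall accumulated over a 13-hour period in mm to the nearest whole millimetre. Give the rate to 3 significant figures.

Column moisture flux per unit crosswind length is F = V × PW.
Inflow: F_in = 12.6 × 24.3 = 306.18 mm·m/s
Outflow: F_out = 11.6 × 15.1 = 175.16 mm·m/s
Steady-state rate R = (F_in − F_out)/L = (306.18 − 175.16) / 263000 m = 4.982e-04 mm/s.
R = 4.982e-04 × 3600 = 1.79 mm/hr.
Over 13 h: total = 1.79 × 13 = 23.27 ≈ 23 mm.

R ≈ 1.79 mm/hr; total ≈ 23 mm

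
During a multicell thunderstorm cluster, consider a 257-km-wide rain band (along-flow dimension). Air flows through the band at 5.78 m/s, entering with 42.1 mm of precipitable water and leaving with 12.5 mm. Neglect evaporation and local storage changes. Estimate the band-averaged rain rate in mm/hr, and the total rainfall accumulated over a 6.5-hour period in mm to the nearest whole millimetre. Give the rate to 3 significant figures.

Column moisture flux per unit crosswind length is F = V × PW.
Inflow: F_in = 5.78 × 42.1 = 243.338 mm·m/s
Outflow: F_out = 5.78 × 12.5 = 72.25 mm·m/s
Steady-state rate R = (F_in − F_out)/L = (243.338 − 72.25) / 257000 m = 6.657e-04 mm/s.
R = 6.657e-04 × 3600 = 2.40 mm/hr.
Over 6.5 h: total = 2.40 × 6.5 = 15.6 ≈ 16 mm.

R ≈ 2.40 mm/hr; total ≈ 16 mm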